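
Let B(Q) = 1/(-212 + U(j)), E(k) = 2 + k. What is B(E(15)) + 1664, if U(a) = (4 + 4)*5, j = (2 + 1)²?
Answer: 286207/172 ≈ 1664.0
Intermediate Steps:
j = 9 (j = 3² = 9)
U(a) = 40 (U(a) = 8*5 = 40)
B(Q) = -1/172 (B(Q) = 1/(-212 + 40) = 1/(-172) = -1/172)
B(E(15)) + 1664 = -1/172 + 1664 = 286207/172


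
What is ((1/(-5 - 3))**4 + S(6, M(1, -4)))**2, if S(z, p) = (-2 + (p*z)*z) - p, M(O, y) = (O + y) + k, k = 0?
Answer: 192081469441/16777216 ≈ 11449.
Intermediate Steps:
M(O, y) = O + y (M(O, y) = (O + y) + 0 = O + y)
S(z, p) = -2 - p + p*z**2 (S(z, p) = (-2 + p*z**2) - p = -2 - p + p*z**2)
((1/(-5 - 3))**4 + S(6, M(1, -4)))**2 = ((1/(-5 - 3))**4 + (-2 - (1 - 4) + (1 - 4)*6**2))**2 = ((1/(-8))**4 + (-2 - 1*(-3) - 3*36))**2 = ((-1/8)**4 + (-2 + 3 - 108))**2 = (1/4096 - 107)**2 = (-438271/4096)**2 = 192081469441/16777216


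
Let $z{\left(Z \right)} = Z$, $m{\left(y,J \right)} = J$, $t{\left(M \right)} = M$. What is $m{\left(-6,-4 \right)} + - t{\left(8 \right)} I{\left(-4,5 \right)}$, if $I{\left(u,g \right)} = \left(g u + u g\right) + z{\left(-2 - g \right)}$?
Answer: $372$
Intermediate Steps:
$I{\left(u,g \right)} = -2 - g + 2 g u$ ($I{\left(u,g \right)} = \left(g u + u g\right) - \left(2 + g\right) = \left(g u + g u\right) - \left(2 + g\right) = 2 g u - \left(2 + g\right) = -2 - g + 2 g u$)
$m{\left(-6,-4 \right)} + - t{\left(8 \right)} I{\left(-4,5 \right)} = -4 + \left(-1\right) 8 \left(-2 - 5 + 2 \cdot 5 \left(-4\right)\right) = -4 - 8 \left(-2 - 5 - 40\right) = -4 - -376 = -4 + 376 = 372$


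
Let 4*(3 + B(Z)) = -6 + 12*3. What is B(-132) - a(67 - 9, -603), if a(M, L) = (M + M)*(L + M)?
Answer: 126449/2 ≈ 63225.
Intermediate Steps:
B(Z) = 9/2 (B(Z) = -3 + (-6 + 12*3)/4 = -3 + (-6 + 36)/4 = -3 + (¼)*30 = -3 + 15/2 = 9/2)
a(M, L) = 2*M*(L + M) (a(M, L) = (2*M)*(L + M) = 2*M*(L + M))
B(-132) - a(67 - 9, -603) = 9/2 - 2*(67 - 9)*(-603 + (67 - 9)) = 9/2 - 2*58*(-603 + 58) = 9/2 - 2*58*(-545) = 9/2 - 1*(-63220) = 9/2 + 63220 = 126449/2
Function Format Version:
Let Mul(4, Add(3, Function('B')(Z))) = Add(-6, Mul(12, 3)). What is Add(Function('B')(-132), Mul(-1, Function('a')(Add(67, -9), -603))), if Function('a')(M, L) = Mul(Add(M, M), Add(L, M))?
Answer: Rational(126449, 2) ≈ 63225.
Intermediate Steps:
Function('B')(Z) = Rational(9, 2) (Function('B')(Z) = Add(-3, Mul(Rational(1, 4), Add(-6, Mul(12, 3)))) = Add(-3, Mul(Rational(1, 4), Add(-6, 36))) = Add(-3, Mul(Rational(1, 4), 30)) = Add(-3, Rational(15, 2)) = Rational(9, 2))
Function('a')(M, L) = Mul(2, M, Add(L, M)) (Function('a')(M, L) = Mul(Mul(2, M), Add(L, M)) = Mul(2, M, Add(L, M)))
Add(Function('B')(-132), Mul(-1, Function('a')(Add(67, -9), -603))) = Add(Rational(9, 2), Mul(-1, Mul(2, Add(67, -9), Add(-603, Add(67, -9))))) = Add(Rational(9, 2), Mul(-1, Mul(2, 58, Add(-603, 58)))) = Add(Rational(9, 2), Mul(-1, Mul(2, 58, -545))) = Add(Rational(9, 2), Mul(-1, -63220)) = Add(Rational(9, 2), 63220) = Rational(126449, 2)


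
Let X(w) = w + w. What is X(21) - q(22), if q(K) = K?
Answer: 20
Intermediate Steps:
X(w) = 2*w
X(21) - q(22) = 2*21 - 1*22 = 42 - 22 = 20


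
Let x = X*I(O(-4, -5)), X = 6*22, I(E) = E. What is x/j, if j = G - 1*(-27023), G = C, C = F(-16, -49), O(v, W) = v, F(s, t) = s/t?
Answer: -8624/441381 ≈ -0.019539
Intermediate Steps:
C = 16/49 (C = -16/(-49) = -16*(-1/49) = 16/49 ≈ 0.32653)
G = 16/49 ≈ 0.32653
j = 1324143/49 (j = 16/49 - 1*(-27023) = 16/49 + 27023 = 1324143/49 ≈ 27023.)
X = 132
x = -528 (x = 132*(-4) = -528)
x/j = -528/1324143/49 = -528*49/1324143 = -8624/441381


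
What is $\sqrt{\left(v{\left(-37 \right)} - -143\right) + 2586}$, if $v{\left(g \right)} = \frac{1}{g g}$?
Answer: $\frac{\sqrt{3736002}}{37} \approx 52.24$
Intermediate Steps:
$v{\left(g \right)} = \frac{1}{g^{2}}$
$\sqrt{\left(v{\left(-37 \right)} - -143\right) + 2586} = \sqrt{\left(\frac{1}{1369} - -143\right) + 2586} = \sqrt{\left(\frac{1}{1369} + 143\right) + 2586} = \sqrt{\frac{195768}{1369} + 2586} = \sqrt{\frac{3736002}{1369}} = \frac{\sqrt{3736002}}{37}$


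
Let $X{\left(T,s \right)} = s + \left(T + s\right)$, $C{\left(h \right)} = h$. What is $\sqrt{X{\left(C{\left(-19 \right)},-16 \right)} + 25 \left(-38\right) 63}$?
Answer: $i \sqrt{59901} \approx 244.75 i$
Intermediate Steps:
$X{\left(T,s \right)} = T + 2 s$
$\sqrt{X{\left(C{\left(-19 \right)},-16 \right)} + 25 \left(-38\right) 63} = \sqrt{\left(-19 + 2 \left(-16\right)\right) + 25 \left(-38\right) 63} = \sqrt{\left(-19 - 32\right) - 59850} = \sqrt{-51 - 59850} = \sqrt{-59901} = i \sqrt{59901}$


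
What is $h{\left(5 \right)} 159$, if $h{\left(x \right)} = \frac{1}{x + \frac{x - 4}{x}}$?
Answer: $\frac{795}{26} \approx 30.577$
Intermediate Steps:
$h{\left(x \right)} = \frac{1}{x + \frac{-4 + x}{x}}$ ($h{\left(x \right)} = \frac{1}{x + \frac{x - 4}{x}} = \frac{1}{x + \frac{-4 + x}{x}}$)
$h{\left(5 \right)} 159 = \frac{5}{-4 + 5 + 5^{2}} \cdot 159 = \frac{5}{-4 + 5 + 25} \cdot 159 = \frac{5}{26} \cdot 159 = \frac{795}{26}$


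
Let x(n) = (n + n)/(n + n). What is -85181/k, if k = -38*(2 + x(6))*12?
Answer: 85181/1368 ≈ 62.267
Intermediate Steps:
x(n) = 1 (x(n) = (2*n)/((2*n)) = (2*n)*(1/(2*n)) = 1)
k = -1368 (k = -38*(2 + 1)*12 = -38*3*12 = -114*12 = -1368)
-85181/k = -85181/(-1368) = -85181*(-1/1368) = 85181/1368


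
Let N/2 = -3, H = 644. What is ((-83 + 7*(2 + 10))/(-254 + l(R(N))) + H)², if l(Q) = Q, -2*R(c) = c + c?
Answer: 25507603521/61504 ≈ 4.1473e+5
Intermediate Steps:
N = -6 (N = 2*(-3) = -6)
R(c) = -c (R(c) = -(c + c)/2 = -c)
((-83 + 7*(2 + 10))/(-254 + l(R(N))) + H)² = ((-83 + 7*(2 + 10))/(-254 - 1*(-6)) + 644)² = ((-83 + 7*12)/(-254 + 6) + 644)² = ((-83 + 84)/(-248) + 644)² = (1*(-1/248) + 644)² = (-1/248 + 644)² = (159711/248)² = 25507603521/61504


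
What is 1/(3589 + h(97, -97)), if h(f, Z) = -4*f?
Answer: 1/3201 ≈ 0.00031240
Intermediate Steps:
1/(3589 + h(97, -97)) = 1/(3589 - 4*97) = 1/(3589 - 388) = 1/3201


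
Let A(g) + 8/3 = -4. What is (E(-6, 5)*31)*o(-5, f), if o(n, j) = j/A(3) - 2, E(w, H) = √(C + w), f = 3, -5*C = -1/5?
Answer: -1519*I*√149/100 ≈ -185.42*I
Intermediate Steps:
A(g) = -20/3 (A(g) = -8/3 - 4 = -20/3)
C = 1/25 (C = -(-1)/(5*5) = -⅕*(-⅕) = 1/25 ≈ 0.040000)
E(w, H) = √(1/25 + w)
o(n, j) = -2 - 3*j/20 (o(n, j) = j/(-20/3) - 2 = -3*j/20 - 2 = -2 - 3*j/20)
(E(-6, 5)*31)*o(-5, f) = ((√(1 + 25*(-6))/5)*31)*(-2 - 3/20*3) = ((√(1 - 150)/5)*31)*(-2 - 9/20) = ((√(-149)/5)*31)*(-49/20) = (((I*√149)/5)*31)*(-49/20) = ((I*√149/5)*31)*(-49/20) = (31*I*√149/5)*(-49/20) = -1519*I*√149/100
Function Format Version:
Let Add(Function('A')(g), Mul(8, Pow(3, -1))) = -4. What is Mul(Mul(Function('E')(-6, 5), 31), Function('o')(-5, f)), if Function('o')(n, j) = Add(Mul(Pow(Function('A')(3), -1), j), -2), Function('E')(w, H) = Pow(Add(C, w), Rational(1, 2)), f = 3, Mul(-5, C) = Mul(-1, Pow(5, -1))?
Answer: Mul(Rational(-1519, 100), I, Pow(149, Rational(1, 2))) ≈ Mul(-185.42, I)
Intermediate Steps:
Function('A')(g) = Rational(-20, 3) (Function('A')(g) = Add(Rational(-8, 3), -4) = Rational(-20, 3))
C = Rational(1, 25) (C = Mul(Rational(-1, 5), Mul(-1, Pow(5, -1))) = Mul(Rational(-1, 5), Mul(-1, Rational(1, 5))) = Mul(Rational(-1, 5), Rational(-1, 5)) = Rational(1, 25) ≈ 0.040000)
Function('E')(w, H) = Pow(Add(Rational(1, 25), w), Rational(1, 2))
Function('o')(n, j) = Add(-2, Mul(Rational(-3, 20), j)) (Function('o')(n, j) = Add(Mul(Pow(Rational(-20, 3), -1), j), -2) = Add(Mul(Rational(-3, 20), j), -2) = Add(-2, Mul(Rational(-3, 20), j)))
Mul(Mul(Function('E')(-6, 5), 31), Function('o')(-5, f)) = Mul(Mul(Mul(Rational(1, 5), Pow(Add(1, Mul(25, -6)), Rational(1, 2))), 31), Add(-2, Mul(Rational(-3, 20), 3))) = Mul(Mul(Mul(Rational(1, 5), Pow(Add(1, -150), Rational(1, 2))), 31), Add(-2, Rational(-9, 20))) = Mul(Mul(Mul(Rational(1, 5), Pow(-149, Rational(1, 2))), 31), Rational(-49, 20)) = Mul(Mul(Mul(Rational(1, 5), Mul(I, Pow(149, Rational(1, 2)))), 31), Rational(-49, 20)) = Mul(Mul(Mul(Rational(1, 5), I, Pow(149, Rational(1, 2))), 31), Rational(-49, 20)) = Mul(Mul(Rational(31, 5), I, Pow(149, Rational(1, 2))), Rational(-49, 20)) = Mul(Rational(-1519, 100), I, Pow(149, Rational(1, 2)))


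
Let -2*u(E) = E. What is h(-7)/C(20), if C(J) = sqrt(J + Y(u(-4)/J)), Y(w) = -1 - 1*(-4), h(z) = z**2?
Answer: 49*sqrt(23)/23 ≈ 10.217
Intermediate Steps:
u(E) = -E/2
Y(w) = 3 (Y(w) = -1 + 4 = 3)
C(J) = sqrt(3 + J) (C(J) = sqrt(J + 3) = sqrt(3 + J))
h(-7)/C(20) = (-7)**2/(sqrt(3 + 20)) = 49/(sqrt(23)) = 49*(sqrt(23)/23) = 49*sqrt(23)/23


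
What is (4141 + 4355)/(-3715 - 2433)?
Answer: -2124/1537 ≈ -1.3819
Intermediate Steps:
(4141 + 4355)/(-3715 - 2433) = 8496/(-6148) = 8496*(-1/6148) = -2124/1537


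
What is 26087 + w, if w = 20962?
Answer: 47049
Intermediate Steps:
26087 + w = 26087 + 20962 = 47049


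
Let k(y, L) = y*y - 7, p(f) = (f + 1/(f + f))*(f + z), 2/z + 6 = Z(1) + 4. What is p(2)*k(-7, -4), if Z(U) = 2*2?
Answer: 567/2 ≈ 283.50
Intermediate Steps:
Z(U) = 4
z = 1 (z = 2/(-6 + (4 + 4)) = 2/(-6 + 8) = 2/2 = 2*(1/2) = 1)
p(f) = (1 + f)*(f + 1/(2*f)) (p(f) = (f + 1/(f + f))*(f + 1) = (f + 1/(2*f))*(1 + f) = (1 + f)*(f + 1/(2*f)))
k(y, L) = -7 + y**2 (k(y, L) = y**2 - 7 = -7 + y**2)
p(2)*k(-7, -4) = (1/2 + 2 + 2**2 + (1/2)/2)*(-7 + (-7)**2) = (1/2 + 2 + 4 + (1/2)*(1/2))*(-7 + 49) = (1/2 + 2 + 4 + 1/4)*42 = (27/4)*42 = 567/2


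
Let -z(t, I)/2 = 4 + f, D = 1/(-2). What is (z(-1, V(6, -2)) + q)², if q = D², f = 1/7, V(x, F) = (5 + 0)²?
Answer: 50625/784 ≈ 64.573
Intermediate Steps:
V(x, F) = 25 (V(x, F) = 5² = 25)
f = ⅐ ≈ 0.14286
D = -½ ≈ -0.50000
z(t, I) = -58/7 (z(t, I) = -2*(4 + ⅐) = -2*29/7 = -58/7)
q = ¼ (q = (-½)² = ¼ ≈ 0.25000)
(z(-1, V(6, -2)) + q)² = (-58/7 + ¼)² = (-225/28)² = 50625/784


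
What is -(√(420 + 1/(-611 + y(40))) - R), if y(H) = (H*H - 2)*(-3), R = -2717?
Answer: -2717 - √12269885095/5405 ≈ -2737.5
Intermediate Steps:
y(H) = 6 - 3*H² (y(H) = (H² - 2)*(-3) = (-2 + H²)*(-3) = 6 - 3*H²)
-(√(420 + 1/(-611 + y(40))) - R) = -(√(420 + 1/(-611 + (6 - 3*40²))) - 1*(-2717)) = -(√(420 + 1/(-611 + (6 - 3*1600))) + 2717) = -(√(420 + 1/(-611 + (6 - 4800))) + 2717) = -(√(420 + 1/(-611 - 4794)) + 2717) = -(√(420 + 1/(-5405)) + 2717) = -(√(420 - 1/5405) + 2717) = -(√(2270099/5405) + 2717) = -(√12269885095/5405 + 2717) = -(2717 + √12269885095/5405) = -2717 - √12269885095/5405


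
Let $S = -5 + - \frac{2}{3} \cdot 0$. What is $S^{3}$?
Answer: $-125$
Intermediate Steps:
$S = -5$ ($S = -5 + \left(-2\right) \frac{1}{3} \cdot 0 = -5 - 0 = -5 + 0 = -5$)
$S^{3} = \left(-5\right)^{3} = -125$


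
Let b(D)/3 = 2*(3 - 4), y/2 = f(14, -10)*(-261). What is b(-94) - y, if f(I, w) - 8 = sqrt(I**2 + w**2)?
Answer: 4170 + 1044*sqrt(74) ≈ 13151.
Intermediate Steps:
f(I, w) = 8 + sqrt(I**2 + w**2)
y = -4176 - 1044*sqrt(74) (y = 2*((8 + sqrt(14**2 + (-10)**2))*(-261)) = 2*((8 + sqrt(196 + 100))*(-261)) = 2*((8 + sqrt(296))*(-261)) = 2*((8 + 2*sqrt(74))*(-261)) = 2*(-2088 - 522*sqrt(74)) = -4176 - 1044*sqrt(74) ≈ -13157.)
b(D) = -6 (b(D) = 3*(2*(3 - 4)) = 3*(2*(-1)) = 3*(-2) = -6)
b(-94) - y = -6 - (-4176 - 1044*sqrt(74)) = -6 + (4176 + 1044*sqrt(74)) = 4170 + 1044*sqrt(74)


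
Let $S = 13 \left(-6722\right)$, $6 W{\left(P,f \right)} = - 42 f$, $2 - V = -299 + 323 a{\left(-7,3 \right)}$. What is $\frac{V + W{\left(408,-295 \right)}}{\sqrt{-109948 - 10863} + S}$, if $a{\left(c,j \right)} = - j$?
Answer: $- \frac{291432310}{7636433807} - \frac{3335 i \sqrt{120811}}{7636433807} \approx -0.038163 - 0.0001518 i$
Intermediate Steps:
$V = 1270$ ($V = 2 - \left(-299 + 323 \left(\left(-1\right) 3\right)\right) = 2 - \left(-299 + 323 \left(-3\right)\right) = 2 - \left(-299 - 969\right) = 2 - -1268 = 2 + 1268 = 1270$)
$W{\left(P,f \right)} = - 7 f$ ($W{\left(P,f \right)} = \frac{\left(-42\right) f}{6} = - 7 f$)
$S = -87386$
$\frac{V + W{\left(408,-295 \right)}}{\sqrt{-109948 - 10863} + S} = \frac{1270 - -2065}{\sqrt{-109948 - 10863} - 87386} = \frac{1270 + 2065}{\sqrt{-120811} - 87386} = \frac{3335}{i \sqrt{120811} - 87386} = \frac{3335}{-87386 + i \sqrt{120811}}$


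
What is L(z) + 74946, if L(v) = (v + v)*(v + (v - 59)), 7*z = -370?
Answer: 4525574/49 ≈ 92359.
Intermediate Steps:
z = -370/7 (z = (1/7)*(-370) = -370/7 ≈ -52.857)
L(v) = 2*v*(-59 + 2*v) (L(v) = (2*v)*(v + (-59 + v)) = (2*v)*(-59 + 2*v) = 2*v*(-59 + 2*v))
L(z) + 74946 = 2*(-370/7)*(-59 + 2*(-370/7)) + 74946 = 2*(-370/7)*(-59 - 740/7) + 74946 = 2*(-370/7)*(-1153/7) + 74946 = 853220/49 + 74946 = 4525574/49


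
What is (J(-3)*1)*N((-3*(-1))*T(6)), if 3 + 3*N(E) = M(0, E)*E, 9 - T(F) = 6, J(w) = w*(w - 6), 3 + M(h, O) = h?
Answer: -270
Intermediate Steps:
M(h, O) = -3 + h
J(w) = w*(-6 + w)
T(F) = 3 (T(F) = 9 - 1*6 = 9 - 6 = 3)
N(E) = -1 - E (N(E) = -1 + ((-3 + 0)*E)/3 = -1 + (-3*E)/3 = -1 - E)
(J(-3)*1)*N((-3*(-1))*T(6)) = (-3*(-6 - 3)*1)*(-1 - (-3*(-1))*3) = (-3*(-9)*1)*(-1 - 3*3) = (27*1)*(-1 - 1*9) = 27*(-1 - 9) = 27*(-10) = -270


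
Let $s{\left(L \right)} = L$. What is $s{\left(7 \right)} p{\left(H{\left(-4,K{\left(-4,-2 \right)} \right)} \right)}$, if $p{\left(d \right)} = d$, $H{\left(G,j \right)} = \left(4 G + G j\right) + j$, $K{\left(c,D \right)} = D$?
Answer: $-70$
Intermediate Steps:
$H{\left(G,j \right)} = j + 4 G + G j$
$s{\left(7 \right)} p{\left(H{\left(-4,K{\left(-4,-2 \right)} \right)} \right)} = 7 \left(-2 + 4 \left(-4\right) - -8\right) = 7 \left(-2 - 16 + 8\right) = 7 \left(-10\right) = -70$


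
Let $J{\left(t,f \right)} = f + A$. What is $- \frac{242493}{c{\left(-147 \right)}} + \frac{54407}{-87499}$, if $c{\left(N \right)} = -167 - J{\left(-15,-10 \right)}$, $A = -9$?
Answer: $\frac{21209842771}{12949852} \approx 1637.8$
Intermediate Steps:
$J{\left(t,f \right)} = -9 + f$ ($J{\left(t,f \right)} = f - 9 = -9 + f$)
$c{\left(N \right)} = -148$ ($c{\left(N \right)} = -167 - \left(-9 - 10\right) = -167 - -19 = -167 + 19 = -148$)
$- \frac{242493}{c{\left(-147 \right)}} + \frac{54407}{-87499} = - \frac{242493}{-148} + \frac{54407}{-87499} = \left(-242493\right) \left(- \frac{1}{148}\right) + 54407 \left(- \frac{1}{87499}\right) = \frac{242493}{148} - \frac{54407}{87499} = \frac{21209842771}{12949852}$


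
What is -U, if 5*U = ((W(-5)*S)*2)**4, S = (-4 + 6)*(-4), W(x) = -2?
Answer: -1048576/5 ≈ -2.0972e+5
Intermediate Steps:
S = -8 (S = 2*(-4) = -8)
U = 1048576/5 (U = (-2*(-8)*2)**4/5 = (16*2)**4/5 = (1/5)*32**4 = (1/5)*1048576 = 1048576/5 ≈ 2.0972e+5)
-U = -1*1048576/5 = -1048576/5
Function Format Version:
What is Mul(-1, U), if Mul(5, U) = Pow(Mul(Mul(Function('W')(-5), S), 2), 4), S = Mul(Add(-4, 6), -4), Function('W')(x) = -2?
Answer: Rational(-1048576, 5) ≈ -2.0972e+5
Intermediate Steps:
S = -8 (S = Mul(2, -4) = -8)
U = Rational(1048576, 5) (U = Mul(Rational(1, 5), Pow(Mul(Mul(-2, -8), 2), 4)) = Mul(Rational(1, 5), Pow(Mul(16, 2), 4)) = Mul(Rational(1, 5), Pow(32, 4)) = Mul(Rational(1, 5), 1048576) = Rational(1048576, 5) ≈ 2.0972e+5)
Mul(-1, U) = Mul(-1, Rational(1048576, 5)) = Rational(-1048576, 5)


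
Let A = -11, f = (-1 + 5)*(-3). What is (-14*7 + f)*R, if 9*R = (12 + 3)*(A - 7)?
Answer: 3300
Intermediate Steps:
f = -12 (f = 4*(-3) = -12)
R = -30 (R = ((12 + 3)*(-11 - 7))/9 = (15*(-18))/9 = (⅑)*(-270) = -30)
(-14*7 + f)*R = (-14*7 - 12)*(-30) = (-98 - 12)*(-30) = -110*(-30) = 3300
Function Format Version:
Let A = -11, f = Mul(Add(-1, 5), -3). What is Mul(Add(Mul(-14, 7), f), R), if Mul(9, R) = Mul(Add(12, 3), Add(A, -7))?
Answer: 3300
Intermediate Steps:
f = -12 (f = Mul(4, -3) = -12)
R = -30 (R = Mul(Rational(1, 9), Mul(Add(12, 3), Add(-11, -7))) = Mul(Rational(1, 9), Mul(15, -18)) = Mul(Rational(1, 9), -270) = -30)
Mul(Add(Mul(-14, 7), f), R) = Mul(Add(Mul(-14, 7), -12), -30) = Mul(Add(-98, -12), -30) = Mul(-110, -30) = 3300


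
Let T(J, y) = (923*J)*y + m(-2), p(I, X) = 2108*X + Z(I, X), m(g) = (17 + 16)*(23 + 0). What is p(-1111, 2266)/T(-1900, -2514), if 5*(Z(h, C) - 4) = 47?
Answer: 23883707/22044012795 ≈ 0.0010835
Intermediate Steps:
Z(h, C) = 67/5 (Z(h, C) = 4 + (⅕)*47 = 4 + 47/5 = 67/5)
m(g) = 759 (m(g) = 33*23 = 759)
p(I, X) = 67/5 + 2108*X (p(I, X) = 2108*X + 67/5 = 67/5 + 2108*X)
T(J, y) = 759 + 923*J*y (T(J, y) = (923*J)*y + 759 = 923*J*y + 759 = 759 + 923*J*y)
p(-1111, 2266)/T(-1900, -2514) = (67/5 + 2108*2266)/(759 + 923*(-1900)*(-2514)) = (67/5 + 4776728)/(759 + 4408801800) = (23883707/5)/4408802559 = (23883707/5)*(1/4408802559) = 23883707/22044012795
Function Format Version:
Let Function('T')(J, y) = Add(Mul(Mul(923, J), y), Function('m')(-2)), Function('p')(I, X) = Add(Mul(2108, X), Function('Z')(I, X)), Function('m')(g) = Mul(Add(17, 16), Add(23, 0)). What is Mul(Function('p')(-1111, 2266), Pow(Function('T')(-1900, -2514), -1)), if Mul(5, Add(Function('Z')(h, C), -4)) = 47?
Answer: Rational(23883707, 22044012795) ≈ 0.0010835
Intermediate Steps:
Function('Z')(h, C) = Rational(67, 5) (Function('Z')(h, C) = Add(4, Mul(Rational(1, 5), 47)) = Add(4, Rational(47, 5)) = Rational(67, 5))
Function('m')(g) = 759 (Function('m')(g) = Mul(33, 23) = 759)
Function('p')(I, X) = Add(Rational(67, 5), Mul(2108, X)) (Function('p')(I, X) = Add(Mul(2108, X), Rational(67, 5)) = Add(Rational(67, 5), Mul(2108, X)))
Function('T')(J, y) = Add(759, Mul(923, J, y)) (Function('T')(J, y) = Add(Mul(Mul(923, J), y), 759) = Add(Mul(923, J, y), 759) = Add(759, Mul(923, J, y)))
Mul(Function('p')(-1111, 2266), Pow(Function('T')(-1900, -2514), -1)) = Mul(Add(Rational(67, 5), Mul(2108, 2266)), Pow(Add(759, Mul(923, -1900, -2514)), -1)) = Mul(Add(Rational(67, 5), 4776728), Pow(Add(759, 4408801800), -1)) = Mul(Rational(23883707, 5), Pow(4408802559, -1)) = Mul(Rational(23883707, 5), Rational(1, 4408802559)) = Rational(23883707, 22044012795)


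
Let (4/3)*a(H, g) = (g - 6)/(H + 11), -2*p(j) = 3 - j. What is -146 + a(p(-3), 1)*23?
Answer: -5017/32 ≈ -156.78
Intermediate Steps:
p(j) = -3/2 + j/2 (p(j) = -(3 - j)/2 = -3/2 + j/2)
a(H, g) = 3*(-6 + g)/(4*(11 + H)) (a(H, g) = 3*((g - 6)/(H + 11))/4 = 3*((-6 + g)/(11 + H))/4 = 3*(-6 + g)/(4*(11 + H)))
-146 + a(p(-3), 1)*23 = -146 + (3*(-6 + 1)/(4*(11 + (-3/2 + (½)*(-3)))))*23 = -146 + ((¾)*(-5)/(11 + (-3/2 - 3/2)))*23 = -146 + ((¾)*(-5)/(11 - 3))*23 = -146 + ((¾)*(-5)/8)*23 = -146 + ((¾)*(⅛)*(-5))*23 = -146 - 15/32*23 = -146 - 345/32 = -5017/32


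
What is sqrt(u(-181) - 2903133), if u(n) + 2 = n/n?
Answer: I*sqrt(2903134) ≈ 1703.9*I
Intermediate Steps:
u(n) = -1 (u(n) = -2 + n/n = -2 + 1 = -1)
sqrt(u(-181) - 2903133) = sqrt(-1 - 2903133) = sqrt(-2903134) = I*sqrt(2903134)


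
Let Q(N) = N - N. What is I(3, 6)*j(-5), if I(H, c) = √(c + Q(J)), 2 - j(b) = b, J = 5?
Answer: 7*√6 ≈ 17.146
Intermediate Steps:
j(b) = 2 - b
Q(N) = 0
I(H, c) = √c (I(H, c) = √(c + 0) = √c)
I(3, 6)*j(-5) = √6*(2 - 1*(-5)) = √6*(2 + 5) = √6*7 = 7*√6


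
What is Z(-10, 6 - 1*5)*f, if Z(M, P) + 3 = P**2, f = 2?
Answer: -4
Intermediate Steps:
Z(M, P) = -3 + P**2
Z(-10, 6 - 1*5)*f = (-3 + (6 - 1*5)**2)*2 = (-3 + (6 - 5)**2)*2 = (-3 + 1**2)*2 = (-3 + 1)*2 = -2*2 = -4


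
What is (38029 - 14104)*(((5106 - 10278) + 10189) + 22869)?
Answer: 667172550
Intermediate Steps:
(38029 - 14104)*(((5106 - 10278) + 10189) + 22869) = 23925*((-5172 + 10189) + 22869) = 23925*(5017 + 22869) = 23925*27886 = 667172550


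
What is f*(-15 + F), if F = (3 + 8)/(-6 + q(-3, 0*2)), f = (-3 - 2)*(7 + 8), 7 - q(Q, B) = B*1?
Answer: 300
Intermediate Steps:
q(Q, B) = 7 - B
f = -75 (f = -5*15 = -75)
F = 11 (F = (3 + 8)/(-6 + (7 - 0*2)) = 11/(-6 + (7 - 1*0)) = 11/(-6 + (7 + 0)) = 11/(-6 + 7) = 11/1 = 11*1 = 11)
f*(-15 + F) = -75*(-15 + 11) = -75*(-4) = 300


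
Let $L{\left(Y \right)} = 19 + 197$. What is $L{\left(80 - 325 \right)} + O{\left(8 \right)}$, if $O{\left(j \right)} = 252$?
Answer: $468$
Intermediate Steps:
$L{\left(Y \right)} = 216$
$L{\left(80 - 325 \right)} + O{\left(8 \right)} = 216 + 252 = 468$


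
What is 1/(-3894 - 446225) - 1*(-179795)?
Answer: 80929145604/450119 ≈ 1.7980e+5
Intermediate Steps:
1/(-3894 - 446225) - 1*(-179795) = 1/(-450119) + 179795 = -1/450119 + 179795 = 80929145604/450119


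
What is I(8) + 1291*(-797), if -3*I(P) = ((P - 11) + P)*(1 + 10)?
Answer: -3086836/3 ≈ -1.0289e+6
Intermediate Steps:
I(P) = 121/3 - 22*P/3 (I(P) = -((P - 11) + P)*(1 + 10)/3 = -((-11 + P) + P)*11/3 = -(-11 + 2*P)*11/3 = -(-121 + 22*P)/3 = 121/3 - 22*P/3)
I(8) + 1291*(-797) = (121/3 - 22/3*8) + 1291*(-797) = (121/3 - 176/3) - 1028927 = -55/3 - 1028927 = -3086836/3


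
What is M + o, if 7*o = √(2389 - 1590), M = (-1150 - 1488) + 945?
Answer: -1693 + √799/7 ≈ -1689.0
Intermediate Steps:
M = -1693 (M = -2638 + 945 = -1693)
o = √799/7 (o = √(2389 - 1590)/7 = √799/7 ≈ 4.0381)
M + o = -1693 + √799/7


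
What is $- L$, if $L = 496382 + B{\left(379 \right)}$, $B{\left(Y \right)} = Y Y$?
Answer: $-640023$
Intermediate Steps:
$B{\left(Y \right)} = Y^{2}$
$L = 640023$ ($L = 496382 + 379^{2} = 496382 + 143641 = 640023$)
$- L = \left(-1\right) 640023 = -640023$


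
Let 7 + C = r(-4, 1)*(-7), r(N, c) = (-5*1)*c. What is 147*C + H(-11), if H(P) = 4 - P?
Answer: 4131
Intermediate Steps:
r(N, c) = -5*c
C = 28 (C = -7 - 5*1*(-7) = -7 - 5*(-7) = -7 + 35 = 28)
147*C + H(-11) = 147*28 + (4 - 1*(-11)) = 4116 + (4 + 11) = 4116 + 15 = 4131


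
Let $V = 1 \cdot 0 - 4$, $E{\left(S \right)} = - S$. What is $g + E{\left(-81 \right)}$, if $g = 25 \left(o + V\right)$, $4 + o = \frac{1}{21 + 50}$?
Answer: $- \frac{8424}{71} \approx -118.65$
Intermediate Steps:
$o = - \frac{283}{71}$ ($o = -4 + \frac{1}{21 + 50} = -4 + \frac{1}{71} = - \frac{283}{71} \approx -3.9859$)
$V = -4$ ($V = 0 - 4 = -4$)
$g = - \frac{14175}{71}$ ($g = 25 \left(- \frac{283}{71} - 4\right) = 25 \left(- \frac{567}{71}\right) = - \frac{14175}{71} \approx -199.65$)
$g + E{\left(-81 \right)} = - \frac{14175}{71} - -81 = - \frac{14175}{71} + 81 = - \frac{8424}{71}$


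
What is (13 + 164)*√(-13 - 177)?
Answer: 177*I*√190 ≈ 2439.8*I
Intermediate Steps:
(13 + 164)*√(-13 - 177) = 177*√(-190) = 177*(I*√190) = 177*I*√190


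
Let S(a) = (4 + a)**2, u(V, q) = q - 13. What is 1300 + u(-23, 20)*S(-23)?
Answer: 3827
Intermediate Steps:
u(V, q) = -13 + q
1300 + u(-23, 20)*S(-23) = 1300 + (-13 + 20)*(4 - 23)**2 = 1300 + 7*(-19)**2 = 1300 + 7*361 = 1300 + 2527 = 3827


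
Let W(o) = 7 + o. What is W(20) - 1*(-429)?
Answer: 456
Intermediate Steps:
W(20) - 1*(-429) = (7 + 20) - 1*(-429) = 27 + 429 = 456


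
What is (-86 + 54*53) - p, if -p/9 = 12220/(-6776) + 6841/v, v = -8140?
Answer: 1725027317/626780 ≈ 2752.2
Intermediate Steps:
p = 14913963/626780 (p = -9*(12220/(-6776) + 6841/(-8140)) = -9*(12220*(-1/6776) + 6841*(-1/8140)) = -9*(-3055/1694 - 6841/8140) = -9*(-1657107/626780) = 14913963/626780 ≈ 23.795)
(-86 + 54*53) - p = (-86 + 54*53) - 1*14913963/626780 = (-86 + 2862) - 14913963/626780 = 2776 - 14913963/626780 = 1725027317/626780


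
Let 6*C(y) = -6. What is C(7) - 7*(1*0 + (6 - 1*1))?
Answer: -36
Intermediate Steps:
C(y) = -1 (C(y) = (1/6)*(-6) = -1)
C(7) - 7*(1*0 + (6 - 1*1)) = -1 - 7*(1*0 + (6 - 1*1)) = -1 - 7*(0 + (6 - 1)) = -1 - 7*(0 + 5) = -1 - 7*5 = -1 - 35 = -36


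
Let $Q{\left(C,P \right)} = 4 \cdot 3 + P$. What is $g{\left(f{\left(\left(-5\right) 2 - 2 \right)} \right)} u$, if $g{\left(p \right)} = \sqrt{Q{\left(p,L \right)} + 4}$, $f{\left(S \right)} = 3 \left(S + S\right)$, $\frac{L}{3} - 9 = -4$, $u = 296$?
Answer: $296 \sqrt{31} \approx 1648.1$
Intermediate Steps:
$L = 15$ ($L = 27 + 3 \left(-4\right) = 27 - 12 = 15$)
$Q{\left(C,P \right)} = 12 + P$
$f{\left(S \right)} = 6 S$ ($f{\left(S \right)} = 3 \cdot 2 S = 6 S$)
$g{\left(p \right)} = \sqrt{31}$ ($g{\left(p \right)} = \sqrt{\left(12 + 15\right) + 4} = \sqrt{27 + 4} = \sqrt{31}$)
$g{\left(f{\left(\left(-5\right) 2 - 2 \right)} \right)} u = \sqrt{31} \cdot 296 = 296 \sqrt{31}$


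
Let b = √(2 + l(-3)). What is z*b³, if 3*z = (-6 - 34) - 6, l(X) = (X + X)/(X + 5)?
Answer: 46*I/3 ≈ 15.333*I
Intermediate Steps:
l(X) = 2*X/(5 + X) (l(X) = (2*X)/(5 + X) = 2*X/(5 + X))
b = I (b = √(2 + 2*(-3)/(5 - 3)) = √(2 + 2*(-3)/2) = √(2 + 2*(-3)*(½)) = √(2 - 3) = √(-1) = I ≈ 1.0*I)
z = -46/3 (z = ((-6 - 34) - 6)/3 = (-40 - 6)/3 = (⅓)*(-46) = -46/3 ≈ -15.333)
z*b³ = -46*(-I)/3 = -(-46)*I/3 = 46*I/3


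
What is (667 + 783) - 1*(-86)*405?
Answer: 36280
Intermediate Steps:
(667 + 783) - 1*(-86)*405 = 1450 + 86*405 = 1450 + 34830 = 36280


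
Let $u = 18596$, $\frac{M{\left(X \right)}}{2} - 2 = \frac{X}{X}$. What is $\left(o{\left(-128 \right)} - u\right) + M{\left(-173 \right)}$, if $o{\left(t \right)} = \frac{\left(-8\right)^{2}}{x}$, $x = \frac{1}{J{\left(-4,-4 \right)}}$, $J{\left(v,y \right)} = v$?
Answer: $-18846$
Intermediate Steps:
$x = - \frac{1}{4}$ ($x = \frac{1}{-4} = - \frac{1}{4} \approx -0.25$)
$M{\left(X \right)} = 6$ ($M{\left(X \right)} = 4 + 2 \frac{X}{X} = 4 + 2 \cdot 1 = 4 + 2 = 6$)
$o{\left(t \right)} = -256$ ($o{\left(t \right)} = \frac{\left(-8\right)^{2}}{- \frac{1}{4}} = 64 \left(-4\right) = -256$)
$\left(o{\left(-128 \right)} - u\right) + M{\left(-173 \right)} = \left(-256 - 18596\right) + 6 = -18852 + 6 = -18846$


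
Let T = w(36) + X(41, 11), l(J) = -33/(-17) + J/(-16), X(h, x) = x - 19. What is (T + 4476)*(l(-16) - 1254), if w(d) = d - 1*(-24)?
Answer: -96301504/17 ≈ -5.6648e+6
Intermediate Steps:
w(d) = 24 + d (w(d) = d + 24 = 24 + d)
X(h, x) = -19 + x
l(J) = 33/17 - J/16 (l(J) = -33*(-1/17) + J*(-1/16) = 33/17 - J/16)
T = 52 (T = (24 + 36) + (-19 + 11) = 60 - 8 = 52)
(T + 4476)*(l(-16) - 1254) = (52 + 4476)*((33/17 - 1/16*(-16)) - 1254) = 4528*((33/17 + 1) - 1254) = 4528*(50/17 - 1254) = 4528*(-21268/17) = -96301504/17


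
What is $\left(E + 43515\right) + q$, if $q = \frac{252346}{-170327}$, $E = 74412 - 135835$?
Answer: $- \frac{3050468262}{170327} \approx -17909.0$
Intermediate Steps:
$E = -61423$
$q = - \frac{252346}{170327}$ ($q = 252346 \left(- \frac{1}{170327}\right) = - \frac{252346}{170327} \approx -1.4815$)
$\left(E + 43515\right) + q = \left(-61423 + 43515\right) - \frac{252346}{170327} = -17908 - \frac{252346}{170327} = - \frac{3050468262}{170327}$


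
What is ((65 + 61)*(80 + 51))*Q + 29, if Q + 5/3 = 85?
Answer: 1375529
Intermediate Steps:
Q = 250/3 (Q = -5/3 + 85 = 250/3 ≈ 83.333)
((65 + 61)*(80 + 51))*Q + 29 = ((65 + 61)*(80 + 51))*(250/3) + 29 = (126*131)*(250/3) + 29 = 16506*(250/3) + 29 = 1375500 + 29 = 1375529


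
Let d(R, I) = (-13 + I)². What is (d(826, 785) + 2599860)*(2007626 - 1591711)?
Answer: 1329199457260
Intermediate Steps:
(d(826, 785) + 2599860)*(2007626 - 1591711) = ((-13 + 785)² + 2599860)*(2007626 - 1591711) = (772² + 2599860)*415915 = (595984 + 2599860)*415915 = 3195844*415915 = 1329199457260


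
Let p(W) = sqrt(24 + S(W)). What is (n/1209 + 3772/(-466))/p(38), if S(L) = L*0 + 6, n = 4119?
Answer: -440149*sqrt(30)/2816970 ≈ -0.85581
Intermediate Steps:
S(L) = 6 (S(L) = 0 + 6 = 6)
p(W) = sqrt(30) (p(W) = sqrt(24 + 6) = sqrt(30))
(n/1209 + 3772/(-466))/p(38) = (4119/1209 + 3772/(-466))/(sqrt(30)) = (4119*(1/1209) + 3772*(-1/466))*(sqrt(30)/30) = (1373/403 - 1886/233)*(sqrt(30)/30) = -440149*sqrt(30)/2816970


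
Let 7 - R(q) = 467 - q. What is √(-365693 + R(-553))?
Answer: I*√366706 ≈ 605.56*I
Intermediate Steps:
R(q) = -460 + q (R(q) = 7 - (467 - q) = 7 + (-467 + q) = -460 + q)
√(-365693 + R(-553)) = √(-365693 + (-460 - 553)) = √(-365693 - 1013) = √(-366706) = I*√366706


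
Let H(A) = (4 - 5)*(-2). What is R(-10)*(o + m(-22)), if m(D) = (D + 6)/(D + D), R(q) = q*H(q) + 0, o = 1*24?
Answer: -5360/11 ≈ -487.27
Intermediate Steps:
o = 24
H(A) = 2 (H(A) = -1*(-2) = 2)
R(q) = 2*q (R(q) = q*2 + 0 = 2*q + 0 = 2*q)
m(D) = (6 + D)/(2*D) (m(D) = (6 + D)/((2*D)) = (6 + D)*(1/(2*D)) = (6 + D)/(2*D))
R(-10)*(o + m(-22)) = (2*(-10))*(24 + (1/2)*(6 - 22)/(-22)) = -20*(24 + (1/2)*(-1/22)*(-16)) = -20*(24 + 4/11) = -20*268/11 = -5360/11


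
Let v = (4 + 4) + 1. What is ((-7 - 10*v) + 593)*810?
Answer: 401760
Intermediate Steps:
v = 9 (v = 8 + 1 = 9)
((-7 - 10*v) + 593)*810 = ((-7 - 10*9) + 593)*810 = ((-7 - 90) + 593)*810 = (-97 + 593)*810 = 496*810 = 401760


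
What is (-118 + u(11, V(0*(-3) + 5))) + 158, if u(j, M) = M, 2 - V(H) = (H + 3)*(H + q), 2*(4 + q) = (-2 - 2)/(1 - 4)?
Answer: 86/3 ≈ 28.667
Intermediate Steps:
q = -10/3 (q = -4 + ((-2 - 2)/(1 - 4))/2 = -4 + (-4/(-3))/2 = -4 + (-4*(-⅓))/2 = -4 + (½)*(4/3) = -4 + ⅔ = -10/3 ≈ -3.3333)
V(H) = 2 - (3 + H)*(-10/3 + H) (V(H) = 2 - (H + 3)*(H - 10/3) = 2 - (3 + H)*(-10/3 + H))
(-118 + u(11, V(0*(-3) + 5))) + 158 = (-118 + (12 - (0*(-3) + 5)² + (0*(-3) + 5)/3)) + 158 = (-118 + (12 - (0 + 5)² + (0 + 5)/3)) + 158 = (-118 + (12 - 1*5² + (⅓)*5)) + 158 = (-118 + (12 - 1*25 + 5/3)) + 158 = (-118 + (12 - 25 + 5/3)) + 158 = (-118 - 34/3) + 158 = -388/3 + 158 = 86/3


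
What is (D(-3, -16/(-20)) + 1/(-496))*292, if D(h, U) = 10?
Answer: 362007/124 ≈ 2919.4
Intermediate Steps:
(D(-3, -16/(-20)) + 1/(-496))*292 = (10 + 1/(-496))*292 = (10 - 1/496)*292 = (4959/496)*292 = 362007/124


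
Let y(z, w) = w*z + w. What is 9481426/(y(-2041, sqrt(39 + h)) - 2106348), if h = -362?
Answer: -832132612177/184918587246 + 402960605*I*sqrt(323)/92459293623 ≈ -4.5 + 0.078327*I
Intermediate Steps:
y(z, w) = w + w*z
9481426/(y(-2041, sqrt(39 + h)) - 2106348) = 9481426/(sqrt(39 - 362)*(1 - 2041) - 2106348) = 9481426/(sqrt(-323)*(-2040) - 2106348) = 9481426/((I*sqrt(323))*(-2040) - 2106348) = 9481426/(-2040*I*sqrt(323) - 2106348) = 9481426/(-2106348 - 2040*I*sqrt(323))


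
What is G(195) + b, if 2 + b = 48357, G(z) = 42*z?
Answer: 56545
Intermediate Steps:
b = 48355 (b = -2 + 48357 = 48355)
G(195) + b = 42*195 + 48355 = 8190 + 48355 = 56545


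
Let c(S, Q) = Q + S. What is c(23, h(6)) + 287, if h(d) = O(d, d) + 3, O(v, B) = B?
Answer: 319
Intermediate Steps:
h(d) = 3 + d (h(d) = d + 3 = 3 + d)
c(23, h(6)) + 287 = ((3 + 6) + 23) + 287 = (9 + 23) + 287 = 32 + 287 = 319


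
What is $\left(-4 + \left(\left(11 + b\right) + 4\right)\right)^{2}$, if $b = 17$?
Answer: $784$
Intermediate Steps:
$\left(-4 + \left(\left(11 + b\right) + 4\right)\right)^{2} = \left(-4 + \left(\left(11 + 17\right) + 4\right)\right)^{2} = \left(-4 + \left(28 + 4\right)\right)^{2} = \left(-4 + 32\right)^{2} = 28^{2} = 784$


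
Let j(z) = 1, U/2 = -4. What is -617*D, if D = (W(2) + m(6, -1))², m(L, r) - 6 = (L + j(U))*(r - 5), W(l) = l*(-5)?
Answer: -1305572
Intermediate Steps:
W(l) = -5*l
U = -8 (U = 2*(-4) = -8)
m(L, r) = 6 + (1 + L)*(-5 + r) (m(L, r) = 6 + (L + 1)*(r - 5) = 6 + (1 + L)*(-5 + r))
D = 2116 (D = (-5*2 + (1 - 1 - 5*6 + 6*(-1)))² = (-10 + (1 - 1 - 30 - 6))² = (-10 - 36)² = (-46)² = 2116)
-617*D = -617*2116 = -1305572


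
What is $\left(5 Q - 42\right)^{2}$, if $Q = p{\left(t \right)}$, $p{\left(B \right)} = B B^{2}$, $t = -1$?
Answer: $2209$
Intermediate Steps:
$p{\left(B \right)} = B^{3}$
$Q = -1$ ($Q = \left(-1\right)^{3} = -1$)
$\left(5 Q - 42\right)^{2} = \left(5 \left(-1\right) - 42\right)^{2} = \left(-5 - 42\right)^{2} = \left(-47\right)^{2} = 2209$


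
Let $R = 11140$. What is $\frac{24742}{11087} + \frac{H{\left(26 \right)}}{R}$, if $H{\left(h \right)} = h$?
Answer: $\frac{137957071}{61754590} \approx 2.234$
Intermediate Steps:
$\frac{24742}{11087} + \frac{H{\left(26 \right)}}{R} = \frac{24742}{11087} + \frac{26}{11140} = 24742 \cdot \frac{1}{11087} + 26 \cdot \frac{1}{11140} = \frac{24742}{11087} + \frac{13}{5570} = \frac{137957071}{61754590}$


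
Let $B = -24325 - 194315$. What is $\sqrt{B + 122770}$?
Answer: $i \sqrt{95870} \approx 309.63 i$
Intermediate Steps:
$B = -218640$
$\sqrt{B + 122770} = \sqrt{-218640 + 122770} = \sqrt{-95870} = i \sqrt{95870}$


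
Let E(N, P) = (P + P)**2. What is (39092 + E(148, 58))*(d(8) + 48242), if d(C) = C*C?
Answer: 2538383688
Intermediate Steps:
E(N, P) = 4*P**2 (E(N, P) = (2*P)**2 = 4*P**2)
d(C) = C**2
(39092 + E(148, 58))*(d(8) + 48242) = (39092 + 4*58**2)*(8**2 + 48242) = (39092 + 4*3364)*(64 + 48242) = (39092 + 13456)*48306 = 52548*48306 = 2538383688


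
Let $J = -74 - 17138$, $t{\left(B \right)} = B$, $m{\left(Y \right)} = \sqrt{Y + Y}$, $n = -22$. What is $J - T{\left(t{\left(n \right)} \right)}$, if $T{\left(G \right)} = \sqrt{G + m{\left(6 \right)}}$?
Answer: $-17212 - i \sqrt{22 - 2 \sqrt{3}} \approx -17212.0 - 4.3053 i$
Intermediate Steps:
$m{\left(Y \right)} = \sqrt{2} \sqrt{Y}$ ($m{\left(Y \right)} = \sqrt{2 Y} = \sqrt{2} \sqrt{Y}$)
$T{\left(G \right)} = \sqrt{G + 2 \sqrt{3}}$ ($T{\left(G \right)} = \sqrt{G + \sqrt{2} \sqrt{6}} = \sqrt{G + 2 \sqrt{3}}$)
$J = -17212$ ($J = -74 - 17138 = -17212$)
$J - T{\left(t{\left(n \right)} \right)} = -17212 - \sqrt{-22 + 2 \sqrt{3}}$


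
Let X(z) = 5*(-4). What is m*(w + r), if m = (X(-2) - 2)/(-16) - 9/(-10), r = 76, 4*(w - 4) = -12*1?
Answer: 7007/40 ≈ 175.18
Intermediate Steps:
X(z) = -20
w = 1 (w = 4 + (-12*1)/4 = 4 + (¼)*(-12) = 4 - 3 = 1)
m = 91/40 (m = (-20 - 2)/(-16) - 9/(-10) = -22*(-1/16) - 9*(-⅒) = 11/8 + 9/10 = 91/40 ≈ 2.2750)
m*(w + r) = 91*(1 + 76)/40 = (91/40)*77 = 7007/40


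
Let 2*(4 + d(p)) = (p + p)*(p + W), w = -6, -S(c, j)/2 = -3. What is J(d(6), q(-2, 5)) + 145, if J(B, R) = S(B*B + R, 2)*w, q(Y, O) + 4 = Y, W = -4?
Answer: 109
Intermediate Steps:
S(c, j) = 6 (S(c, j) = -2*(-3) = 6)
q(Y, O) = -4 + Y
d(p) = -4 + p*(-4 + p) (d(p) = -4 + ((p + p)*(p - 4))/2 = -4 + ((2*p)*(-4 + p))/2 = -4 + (2*p*(-4 + p))/2 = -4 + p*(-4 + p))
J(B, R) = -36 (J(B, R) = 6*(-6) = -36)
J(d(6), q(-2, 5)) + 145 = -36 + 145 = 109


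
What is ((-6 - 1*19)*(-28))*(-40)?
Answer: -28000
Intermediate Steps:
((-6 - 1*19)*(-28))*(-40) = ((-6 - 19)*(-28))*(-40) = -25*(-28)*(-40) = 700*(-40) = -28000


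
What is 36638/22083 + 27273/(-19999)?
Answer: 130453703/441637917 ≈ 0.29539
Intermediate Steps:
36638/22083 + 27273/(-19999) = 36638*(1/22083) + 27273*(-1/19999) = 36638/22083 - 27273/19999 = 130453703/441637917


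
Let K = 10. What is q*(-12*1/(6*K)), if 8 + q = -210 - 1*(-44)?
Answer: 174/5 ≈ 34.800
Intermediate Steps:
q = -174 (q = -8 + (-210 - 1*(-44)) = -8 + (-210 + 44) = -8 - 166 = -174)
q*(-12*1/(6*K)) = -(-2088)/(6*10) = -(-2088)/60 = -174*(-⅕) = 174/5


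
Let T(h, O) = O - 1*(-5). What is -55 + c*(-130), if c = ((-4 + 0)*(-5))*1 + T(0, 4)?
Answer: -3825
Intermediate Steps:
T(h, O) = 5 + O (T(h, O) = O + 5 = 5 + O)
c = 29 (c = ((-4 + 0)*(-5))*1 + (5 + 4) = -4*(-5)*1 + 9 = 20*1 + 9 = 20 + 9 = 29)
-55 + c*(-130) = -55 + 29*(-130) = -55 - 3770 = -3825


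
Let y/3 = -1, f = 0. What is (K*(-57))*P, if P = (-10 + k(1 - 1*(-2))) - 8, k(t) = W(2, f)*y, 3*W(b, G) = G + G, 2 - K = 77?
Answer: -76950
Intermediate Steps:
K = -75 (K = 2 - 1*77 = 2 - 77 = -75)
y = -3 (y = 3*(-1) = -3)
W(b, G) = 2*G/3 (W(b, G) = (G + G)/3 = (2*G)/3 = 2*G/3)
k(t) = 0 (k(t) = ((⅔)*0)*(-3) = 0*(-3) = 0)
P = -18 (P = (-10 + 0) - 8 = -10 - 8 = -18)
(K*(-57))*P = -75*(-57)*(-18) = 4275*(-18) = -76950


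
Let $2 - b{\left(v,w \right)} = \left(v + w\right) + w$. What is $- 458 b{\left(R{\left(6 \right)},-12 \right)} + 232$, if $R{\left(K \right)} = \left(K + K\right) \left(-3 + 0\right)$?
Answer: $-28164$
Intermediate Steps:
$R{\left(K \right)} = - 6 K$ ($R{\left(K \right)} = 2 K \left(-3\right) = - 6 K$)
$b{\left(v,w \right)} = 2 - v - 2 w$ ($b{\left(v,w \right)} = 2 - \left(\left(v + w\right) + w\right) = 2 - \left(v + 2 w\right) = 2 - v - 2 w$)
$- 458 b{\left(R{\left(6 \right)},-12 \right)} + 232 = - 458 \left(2 - \left(-6\right) 6 - -24\right) + 232 = - 458 \left(2 - -36 + 24\right) + 232 = - 458 \left(2 + 36 + 24\right) + 232 = \left(-458\right) 62 + 232 = -28396 + 232 = -28164$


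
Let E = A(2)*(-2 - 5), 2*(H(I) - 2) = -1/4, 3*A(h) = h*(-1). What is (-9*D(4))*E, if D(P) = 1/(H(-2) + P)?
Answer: -336/47 ≈ -7.1489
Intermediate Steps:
A(h) = -h/3 (A(h) = (h*(-1))/3 = (-h)/3 = -h/3)
H(I) = 15/8 (H(I) = 2 + (-1/4)/2 = 2 + (-1*¼)/2 = 2 + (½)*(-¼) = 2 - ⅛ = 15/8)
E = 14/3 (E = (-⅓*2)*(-2 - 5) = -⅔*(-7) = 14/3 ≈ 4.6667)
D(P) = 1/(15/8 + P)
(-9*D(4))*E = -72/(15 + 8*4)*(14/3) = -72/(15 + 32)*(14/3) = -72/47*(14/3) = -9*8/47*(14/3) = -72/47*14/3 = -336/47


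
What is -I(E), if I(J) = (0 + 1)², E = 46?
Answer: -1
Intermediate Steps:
I(J) = 1 (I(J) = 1² = 1)
-I(E) = -1*1 = -1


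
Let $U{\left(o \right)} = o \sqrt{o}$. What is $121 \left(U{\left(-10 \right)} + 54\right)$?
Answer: $6534 - 1210 i \sqrt{10} \approx 6534.0 - 3826.4 i$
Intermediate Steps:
$U{\left(o \right)} = o^{\frac{3}{2}}$
$121 \left(U{\left(-10 \right)} + 54\right) = 121 \left(\left(-10\right)^{\frac{3}{2}} + 54\right) = 121 \left(- 10 i \sqrt{10} + 54\right) = 121 \left(54 - 10 i \sqrt{10}\right) = 6534 - 1210 i \sqrt{10}$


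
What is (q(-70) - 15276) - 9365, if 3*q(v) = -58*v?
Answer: -69863/3 ≈ -23288.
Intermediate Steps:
q(v) = -58*v/3 (q(v) = (-58*v)/3 = -58*v/3)
(q(-70) - 15276) - 9365 = (-58/3*(-70) - 15276) - 9365 = (4060/3 - 15276) - 9365 = -41768/3 - 9365 = -69863/3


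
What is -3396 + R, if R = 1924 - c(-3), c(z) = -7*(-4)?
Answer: -1500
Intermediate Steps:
c(z) = 28
R = 1896 (R = 1924 - 1*28 = 1924 - 28 = 1896)
-3396 + R = -3396 + 1896 = -1500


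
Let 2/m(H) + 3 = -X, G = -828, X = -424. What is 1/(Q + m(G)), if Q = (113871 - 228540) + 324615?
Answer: 421/88387268 ≈ 4.7631e-6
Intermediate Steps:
Q = 209946 (Q = -114669 + 324615 = 209946)
m(H) = 2/421 (m(H) = 2/(-3 - 1*(-424)) = 2/(-3 + 424) = 2/421)
1/(Q + m(G)) = 1/(209946 + 2/421) = 1/(88387268/421) = 421/88387268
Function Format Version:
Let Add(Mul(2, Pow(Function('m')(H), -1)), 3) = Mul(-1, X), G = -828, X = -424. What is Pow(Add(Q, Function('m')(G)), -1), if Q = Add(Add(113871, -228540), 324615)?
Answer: Rational(421, 88387268) ≈ 4.7631e-6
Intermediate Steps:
Q = 209946 (Q = Add(-114669, 324615) = 209946)
Function('m')(H) = Rational(2, 421) (Function('m')(H) = Mul(2, Pow(Add(-3, Mul(-1, -424)), -1)) = Mul(2, Pow(Add(-3, 424), -1)) = Mul(2, Pow(421, -1)) = Mul(2, Rational(1, 421)) = Rational(2, 421))
Pow(Add(Q, Function('m')(G)), -1) = Pow(Add(209946, Rational(2, 421)), -1) = Pow(Rational(88387268, 421), -1) = Rational(421, 88387268)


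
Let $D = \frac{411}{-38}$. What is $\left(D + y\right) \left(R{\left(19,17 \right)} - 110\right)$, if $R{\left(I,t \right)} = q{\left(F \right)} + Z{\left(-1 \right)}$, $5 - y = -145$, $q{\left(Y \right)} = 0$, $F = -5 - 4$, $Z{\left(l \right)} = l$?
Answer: $- \frac{587079}{38} \approx -15449.0$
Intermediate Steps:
$F = -9$ ($F = -5 - 4 = -9$)
$D = - \frac{411}{38}$ ($D = 411 \left(- \frac{1}{38}\right) = - \frac{411}{38} \approx -10.816$)
$y = 150$ ($y = 5 - -145 = 5 + 145 = 150$)
$R{\left(I,t \right)} = -1$ ($R{\left(I,t \right)} = 0 - 1 = -1$)
$\left(D + y\right) \left(R{\left(19,17 \right)} - 110\right) = \left(- \frac{411}{38} + 150\right) \left(-1 - 110\right) = \frac{5289}{38} \left(-111\right) = - \frac{587079}{38}$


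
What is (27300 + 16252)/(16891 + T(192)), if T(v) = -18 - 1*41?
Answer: 1361/526 ≈ 2.5875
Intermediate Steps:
T(v) = -59 (T(v) = -18 - 41 = -59)
(27300 + 16252)/(16891 + T(192)) = (27300 + 16252)/(16891 - 59) = 43552/16832 = 43552*(1/16832) = 1361/526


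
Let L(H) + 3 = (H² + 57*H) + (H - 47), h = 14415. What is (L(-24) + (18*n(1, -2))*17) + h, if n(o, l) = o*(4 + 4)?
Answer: 15997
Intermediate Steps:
n(o, l) = 8*o (n(o, l) = o*8 = 8*o)
L(H) = -50 + H² + 58*H (L(H) = -3 + ((H² + 57*H) + (H - 47)) = -3 + ((H² + 57*H) + (-47 + H)) = -3 + (-47 + H² + 58*H) = -50 + H² + 58*H)
(L(-24) + (18*n(1, -2))*17) + h = ((-50 + (-24)² + 58*(-24)) + (18*(8*1))*17) + 14415 = ((-50 + 576 - 1392) + (18*8)*17) + 14415 = (-866 + 144*17) + 14415 = (-866 + 2448) + 14415 = 1582 + 14415 = 15997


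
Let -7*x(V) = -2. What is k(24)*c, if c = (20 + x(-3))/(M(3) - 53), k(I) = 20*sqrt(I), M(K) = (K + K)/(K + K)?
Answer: -1420*sqrt(6)/91 ≈ -38.223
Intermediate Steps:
M(K) = 1 (M(K) = (2*K)/((2*K)) = (2*K)*(1/(2*K)) = 1)
x(V) = 2/7 (x(V) = -1/7*(-2) = 2/7)
c = -71/182 (c = (20 + 2/7)/(1 - 53) = (142/7)/(-52) = (142/7)*(-1/52) = -71/182 ≈ -0.39011)
k(24)*c = (20*sqrt(24))*(-71/182) = (20*(2*sqrt(6)))*(-71/182) = (40*sqrt(6))*(-71/182) = -1420*sqrt(6)/91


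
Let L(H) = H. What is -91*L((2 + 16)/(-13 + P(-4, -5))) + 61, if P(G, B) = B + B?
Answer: 3041/23 ≈ 132.22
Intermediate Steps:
P(G, B) = 2*B
-91*L((2 + 16)/(-13 + P(-4, -5))) + 61 = -91*(2 + 16)/(-13 + 2*(-5)) + 61 = -1638/(-13 - 10) + 61 = -1638/(-23) + 61 = -1638*(-1)/23 + 61 = -91*(-18/23) + 61 = 1638/23 + 61 = 3041/23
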